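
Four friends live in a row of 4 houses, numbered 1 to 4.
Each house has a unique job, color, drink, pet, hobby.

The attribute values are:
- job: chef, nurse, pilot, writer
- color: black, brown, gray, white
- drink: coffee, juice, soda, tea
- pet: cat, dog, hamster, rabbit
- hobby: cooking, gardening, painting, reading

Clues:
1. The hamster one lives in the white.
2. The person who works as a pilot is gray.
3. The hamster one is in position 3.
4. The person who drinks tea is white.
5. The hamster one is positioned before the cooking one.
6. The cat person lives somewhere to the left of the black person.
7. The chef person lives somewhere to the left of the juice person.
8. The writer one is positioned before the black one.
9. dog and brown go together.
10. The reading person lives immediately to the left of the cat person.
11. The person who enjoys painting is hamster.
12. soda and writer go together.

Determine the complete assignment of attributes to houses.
Solution:

House | Job | Color | Drink | Pet | Hobby
-----------------------------------------
  1   | writer | brown | soda | dog | reading
  2   | pilot | gray | coffee | cat | gardening
  3   | chef | white | tea | hamster | painting
  4   | nurse | black | juice | rabbit | cooking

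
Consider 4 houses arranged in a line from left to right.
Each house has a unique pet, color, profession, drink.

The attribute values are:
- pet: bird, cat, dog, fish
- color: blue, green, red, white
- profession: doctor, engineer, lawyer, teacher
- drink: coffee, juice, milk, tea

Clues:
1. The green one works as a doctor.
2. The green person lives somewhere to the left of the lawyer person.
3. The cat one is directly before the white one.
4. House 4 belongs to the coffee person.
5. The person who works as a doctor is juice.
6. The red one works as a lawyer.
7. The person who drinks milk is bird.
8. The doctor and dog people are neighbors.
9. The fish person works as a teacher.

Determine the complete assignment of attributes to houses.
Solution:

House | Pet | Color | Profession | Drink
----------------------------------------
  1   | cat | green | doctor | juice
  2   | dog | white | engineer | tea
  3   | bird | red | lawyer | milk
  4   | fish | blue | teacher | coffee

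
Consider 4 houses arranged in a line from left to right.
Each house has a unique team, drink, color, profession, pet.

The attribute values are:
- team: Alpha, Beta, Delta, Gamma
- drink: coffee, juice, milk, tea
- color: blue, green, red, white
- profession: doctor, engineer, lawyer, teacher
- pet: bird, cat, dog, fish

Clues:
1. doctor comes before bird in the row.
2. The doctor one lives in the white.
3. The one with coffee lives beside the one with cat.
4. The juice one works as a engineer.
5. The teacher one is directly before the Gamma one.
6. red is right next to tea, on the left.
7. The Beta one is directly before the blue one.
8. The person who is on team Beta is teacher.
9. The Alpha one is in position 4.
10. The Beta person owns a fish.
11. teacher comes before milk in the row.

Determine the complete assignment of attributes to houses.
Solution:

House | Team | Drink | Color | Profession | Pet
-----------------------------------------------
  1   | Beta | coffee | red | teacher | fish
  2   | Gamma | tea | blue | lawyer | cat
  3   | Delta | milk | white | doctor | dog
  4   | Alpha | juice | green | engineer | bird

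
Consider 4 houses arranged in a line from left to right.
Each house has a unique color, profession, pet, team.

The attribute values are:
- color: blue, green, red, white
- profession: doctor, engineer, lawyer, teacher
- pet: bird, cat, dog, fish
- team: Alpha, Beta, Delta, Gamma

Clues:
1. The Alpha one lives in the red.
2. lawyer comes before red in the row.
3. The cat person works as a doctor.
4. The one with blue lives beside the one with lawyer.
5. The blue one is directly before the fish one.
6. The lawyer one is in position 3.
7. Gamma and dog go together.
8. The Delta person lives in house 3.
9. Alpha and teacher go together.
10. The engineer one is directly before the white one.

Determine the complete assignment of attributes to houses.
Solution:

House | Color | Profession | Pet | Team
---------------------------------------
  1   | green | doctor | cat | Beta
  2   | blue | engineer | dog | Gamma
  3   | white | lawyer | fish | Delta
  4   | red | teacher | bird | Alpha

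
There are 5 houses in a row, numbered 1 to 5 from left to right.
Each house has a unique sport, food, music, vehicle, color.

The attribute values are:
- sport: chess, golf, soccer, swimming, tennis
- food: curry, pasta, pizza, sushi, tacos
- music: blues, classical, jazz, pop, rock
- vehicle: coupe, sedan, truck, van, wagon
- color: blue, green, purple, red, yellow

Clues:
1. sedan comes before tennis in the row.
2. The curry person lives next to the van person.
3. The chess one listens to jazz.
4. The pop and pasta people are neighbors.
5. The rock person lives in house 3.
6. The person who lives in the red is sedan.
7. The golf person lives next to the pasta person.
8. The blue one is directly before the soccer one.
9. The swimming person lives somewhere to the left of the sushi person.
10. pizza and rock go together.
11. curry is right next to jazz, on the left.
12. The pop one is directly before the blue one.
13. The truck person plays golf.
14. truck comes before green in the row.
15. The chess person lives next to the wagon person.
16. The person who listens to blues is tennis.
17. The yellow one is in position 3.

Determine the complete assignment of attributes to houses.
Solution:

House | Sport | Food | Music | Vehicle | Color
----------------------------------------------
  1   | golf | curry | pop | truck | purple
  2   | chess | pasta | jazz | van | blue
  3   | soccer | pizza | rock | wagon | yellow
  4   | swimming | tacos | classical | sedan | red
  5   | tennis | sushi | blues | coupe | green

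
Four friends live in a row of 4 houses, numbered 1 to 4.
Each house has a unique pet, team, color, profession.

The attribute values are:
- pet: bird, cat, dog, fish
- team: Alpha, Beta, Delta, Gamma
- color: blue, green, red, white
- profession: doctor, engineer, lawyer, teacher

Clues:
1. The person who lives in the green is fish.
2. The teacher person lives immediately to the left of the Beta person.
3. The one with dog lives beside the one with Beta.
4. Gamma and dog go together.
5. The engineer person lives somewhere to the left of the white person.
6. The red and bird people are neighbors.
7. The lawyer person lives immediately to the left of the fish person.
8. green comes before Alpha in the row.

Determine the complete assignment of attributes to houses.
Solution:

House | Pet | Team | Color | Profession
---------------------------------------
  1   | dog | Gamma | red | teacher
  2   | bird | Beta | blue | lawyer
  3   | fish | Delta | green | engineer
  4   | cat | Alpha | white | doctor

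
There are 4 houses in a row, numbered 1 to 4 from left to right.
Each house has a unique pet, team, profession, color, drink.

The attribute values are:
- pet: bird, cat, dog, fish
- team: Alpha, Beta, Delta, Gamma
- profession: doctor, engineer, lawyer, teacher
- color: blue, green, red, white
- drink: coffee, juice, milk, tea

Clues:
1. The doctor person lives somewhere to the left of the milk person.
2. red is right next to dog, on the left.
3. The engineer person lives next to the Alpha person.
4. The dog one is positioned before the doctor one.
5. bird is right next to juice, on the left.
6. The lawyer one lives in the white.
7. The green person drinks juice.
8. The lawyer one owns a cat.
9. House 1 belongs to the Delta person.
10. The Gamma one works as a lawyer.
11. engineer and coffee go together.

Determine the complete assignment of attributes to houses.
Solution:

House | Pet | Team | Profession | Color | Drink
-----------------------------------------------
  1   | bird | Delta | engineer | red | coffee
  2   | dog | Alpha | teacher | green | juice
  3   | fish | Beta | doctor | blue | tea
  4   | cat | Gamma | lawyer | white | milk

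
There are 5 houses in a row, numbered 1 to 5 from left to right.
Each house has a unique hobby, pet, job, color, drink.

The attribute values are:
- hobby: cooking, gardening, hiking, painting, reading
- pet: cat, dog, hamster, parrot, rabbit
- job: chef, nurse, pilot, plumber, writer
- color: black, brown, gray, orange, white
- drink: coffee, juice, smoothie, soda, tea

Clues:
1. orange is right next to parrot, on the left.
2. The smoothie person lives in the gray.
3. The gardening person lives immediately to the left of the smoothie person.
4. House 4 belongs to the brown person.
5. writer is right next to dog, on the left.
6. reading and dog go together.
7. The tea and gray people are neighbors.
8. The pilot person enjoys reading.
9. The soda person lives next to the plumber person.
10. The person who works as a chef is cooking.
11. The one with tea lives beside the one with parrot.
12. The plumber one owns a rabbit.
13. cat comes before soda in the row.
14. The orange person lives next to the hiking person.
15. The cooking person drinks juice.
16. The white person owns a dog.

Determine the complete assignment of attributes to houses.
Solution:

House | Hobby | Pet | Job | Color | Drink
-----------------------------------------
  1   | gardening | cat | nurse | orange | tea
  2   | hiking | parrot | writer | gray | smoothie
  3   | reading | dog | pilot | white | soda
  4   | painting | rabbit | plumber | brown | coffee
  5   | cooking | hamster | chef | black | juice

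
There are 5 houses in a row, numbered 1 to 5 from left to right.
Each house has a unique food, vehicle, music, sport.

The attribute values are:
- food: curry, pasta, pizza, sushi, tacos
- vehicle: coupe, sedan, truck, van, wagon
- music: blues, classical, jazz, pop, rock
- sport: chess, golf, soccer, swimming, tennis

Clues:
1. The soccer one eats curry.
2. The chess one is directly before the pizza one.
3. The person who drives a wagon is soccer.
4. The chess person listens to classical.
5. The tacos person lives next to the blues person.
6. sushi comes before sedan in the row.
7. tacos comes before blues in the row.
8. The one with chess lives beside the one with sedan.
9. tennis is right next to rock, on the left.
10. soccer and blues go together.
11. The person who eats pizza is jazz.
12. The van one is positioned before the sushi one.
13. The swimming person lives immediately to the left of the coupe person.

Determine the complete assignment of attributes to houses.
Solution:

House | Food | Vehicle | Music | Sport
--------------------------------------
  1   | pasta | van | pop | swimming
  2   | sushi | coupe | classical | chess
  3   | pizza | sedan | jazz | tennis
  4   | tacos | truck | rock | golf
  5   | curry | wagon | blues | soccer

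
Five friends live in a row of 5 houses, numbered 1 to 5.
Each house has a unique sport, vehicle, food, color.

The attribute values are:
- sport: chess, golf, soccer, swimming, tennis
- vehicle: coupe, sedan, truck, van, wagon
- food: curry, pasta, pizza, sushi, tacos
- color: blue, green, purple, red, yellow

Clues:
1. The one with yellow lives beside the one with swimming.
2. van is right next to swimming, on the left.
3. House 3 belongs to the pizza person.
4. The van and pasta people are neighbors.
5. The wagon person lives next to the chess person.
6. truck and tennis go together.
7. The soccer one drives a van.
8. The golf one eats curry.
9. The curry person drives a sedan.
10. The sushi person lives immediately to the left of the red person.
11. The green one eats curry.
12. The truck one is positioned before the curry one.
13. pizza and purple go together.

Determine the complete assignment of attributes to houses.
Solution:

House | Sport | Vehicle | Food | Color
--------------------------------------
  1   | soccer | van | sushi | yellow
  2   | swimming | wagon | pasta | red
  3   | chess | coupe | pizza | purple
  4   | tennis | truck | tacos | blue
  5   | golf | sedan | curry | green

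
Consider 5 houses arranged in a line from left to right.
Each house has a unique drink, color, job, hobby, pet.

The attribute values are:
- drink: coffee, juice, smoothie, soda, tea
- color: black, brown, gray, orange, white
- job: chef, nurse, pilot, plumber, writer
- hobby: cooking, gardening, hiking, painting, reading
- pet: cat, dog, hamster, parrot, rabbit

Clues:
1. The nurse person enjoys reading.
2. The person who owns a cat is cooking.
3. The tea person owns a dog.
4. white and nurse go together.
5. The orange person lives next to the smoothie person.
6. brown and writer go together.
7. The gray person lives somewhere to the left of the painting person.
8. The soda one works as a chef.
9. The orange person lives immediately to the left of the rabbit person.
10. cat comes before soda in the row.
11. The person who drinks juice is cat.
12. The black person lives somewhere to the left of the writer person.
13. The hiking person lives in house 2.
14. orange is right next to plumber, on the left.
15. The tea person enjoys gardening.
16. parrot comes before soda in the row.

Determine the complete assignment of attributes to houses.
Solution:

House | Drink | Color | Job | Hobby | Pet
-----------------------------------------
  1   | juice | orange | pilot | cooking | cat
  2   | smoothie | gray | plumber | hiking | rabbit
  3   | coffee | white | nurse | reading | parrot
  4   | soda | black | chef | painting | hamster
  5   | tea | brown | writer | gardening | dog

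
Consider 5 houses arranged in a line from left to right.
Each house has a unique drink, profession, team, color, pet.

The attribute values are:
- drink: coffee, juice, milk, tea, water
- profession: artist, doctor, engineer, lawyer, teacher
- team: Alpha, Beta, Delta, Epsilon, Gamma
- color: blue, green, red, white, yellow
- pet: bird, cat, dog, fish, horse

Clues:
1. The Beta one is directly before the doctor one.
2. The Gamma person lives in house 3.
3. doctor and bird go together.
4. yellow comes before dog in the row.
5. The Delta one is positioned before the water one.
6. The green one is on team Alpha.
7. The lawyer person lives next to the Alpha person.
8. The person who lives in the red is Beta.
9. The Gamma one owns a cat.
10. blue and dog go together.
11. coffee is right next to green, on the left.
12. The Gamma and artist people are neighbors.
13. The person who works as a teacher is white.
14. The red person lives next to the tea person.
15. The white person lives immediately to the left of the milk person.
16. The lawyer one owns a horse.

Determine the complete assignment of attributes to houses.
Solution:

House | Drink | Profession | Team | Color | Pet
-----------------------------------------------
  1   | coffee | lawyer | Beta | red | horse
  2   | tea | doctor | Alpha | green | bird
  3   | juice | teacher | Gamma | white | cat
  4   | milk | artist | Delta | yellow | fish
  5   | water | engineer | Epsilon | blue | dog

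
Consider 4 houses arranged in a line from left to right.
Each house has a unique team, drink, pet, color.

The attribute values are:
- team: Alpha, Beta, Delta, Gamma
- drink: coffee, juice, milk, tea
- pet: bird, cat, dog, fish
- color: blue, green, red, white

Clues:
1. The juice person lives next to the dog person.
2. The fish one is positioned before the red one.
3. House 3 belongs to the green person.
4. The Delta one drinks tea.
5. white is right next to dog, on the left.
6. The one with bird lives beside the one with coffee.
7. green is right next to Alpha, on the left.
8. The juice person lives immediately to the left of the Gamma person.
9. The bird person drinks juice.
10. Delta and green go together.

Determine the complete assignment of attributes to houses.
Solution:

House | Team | Drink | Pet | Color
----------------------------------
  1   | Beta | juice | bird | white
  2   | Gamma | coffee | dog | blue
  3   | Delta | tea | fish | green
  4   | Alpha | milk | cat | red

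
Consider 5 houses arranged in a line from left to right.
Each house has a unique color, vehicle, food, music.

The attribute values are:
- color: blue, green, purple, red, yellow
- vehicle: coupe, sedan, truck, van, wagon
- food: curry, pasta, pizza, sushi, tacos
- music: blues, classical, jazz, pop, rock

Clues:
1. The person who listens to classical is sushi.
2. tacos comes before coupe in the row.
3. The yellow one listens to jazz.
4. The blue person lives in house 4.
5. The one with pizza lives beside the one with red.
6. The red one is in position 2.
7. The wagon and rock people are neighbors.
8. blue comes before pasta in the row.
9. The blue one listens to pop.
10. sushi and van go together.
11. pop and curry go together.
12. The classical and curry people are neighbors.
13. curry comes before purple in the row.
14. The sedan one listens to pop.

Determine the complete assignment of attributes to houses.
Solution:

House | Color | Vehicle | Food | Music
--------------------------------------
  1   | yellow | wagon | pizza | jazz
  2   | red | truck | tacos | rock
  3   | green | van | sushi | classical
  4   | blue | sedan | curry | pop
  5   | purple | coupe | pasta | blues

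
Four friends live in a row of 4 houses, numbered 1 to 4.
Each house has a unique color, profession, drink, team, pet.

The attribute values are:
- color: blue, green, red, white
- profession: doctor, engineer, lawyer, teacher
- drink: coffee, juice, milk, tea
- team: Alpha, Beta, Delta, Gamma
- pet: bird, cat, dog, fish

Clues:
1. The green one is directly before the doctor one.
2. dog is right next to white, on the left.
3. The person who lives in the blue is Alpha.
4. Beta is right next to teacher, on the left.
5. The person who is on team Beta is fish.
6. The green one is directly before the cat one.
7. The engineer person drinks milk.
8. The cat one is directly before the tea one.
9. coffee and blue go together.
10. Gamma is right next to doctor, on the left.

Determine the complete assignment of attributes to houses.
Solution:

House | Color | Profession | Drink | Team | Pet
-----------------------------------------------
  1   | green | engineer | milk | Gamma | dog
  2   | white | doctor | juice | Delta | cat
  3   | red | lawyer | tea | Beta | fish
  4   | blue | teacher | coffee | Alpha | bird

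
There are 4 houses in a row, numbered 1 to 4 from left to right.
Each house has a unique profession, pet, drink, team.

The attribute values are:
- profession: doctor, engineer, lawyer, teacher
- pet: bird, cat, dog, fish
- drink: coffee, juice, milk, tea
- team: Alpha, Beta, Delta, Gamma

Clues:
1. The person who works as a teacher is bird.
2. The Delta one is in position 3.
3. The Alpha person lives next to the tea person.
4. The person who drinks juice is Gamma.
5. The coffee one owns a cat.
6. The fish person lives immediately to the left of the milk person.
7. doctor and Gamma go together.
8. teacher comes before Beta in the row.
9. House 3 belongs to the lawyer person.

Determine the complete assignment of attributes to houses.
Solution:

House | Profession | Pet | Drink | Team
---------------------------------------
  1   | doctor | fish | juice | Gamma
  2   | teacher | bird | milk | Alpha
  3   | lawyer | dog | tea | Delta
  4   | engineer | cat | coffee | Beta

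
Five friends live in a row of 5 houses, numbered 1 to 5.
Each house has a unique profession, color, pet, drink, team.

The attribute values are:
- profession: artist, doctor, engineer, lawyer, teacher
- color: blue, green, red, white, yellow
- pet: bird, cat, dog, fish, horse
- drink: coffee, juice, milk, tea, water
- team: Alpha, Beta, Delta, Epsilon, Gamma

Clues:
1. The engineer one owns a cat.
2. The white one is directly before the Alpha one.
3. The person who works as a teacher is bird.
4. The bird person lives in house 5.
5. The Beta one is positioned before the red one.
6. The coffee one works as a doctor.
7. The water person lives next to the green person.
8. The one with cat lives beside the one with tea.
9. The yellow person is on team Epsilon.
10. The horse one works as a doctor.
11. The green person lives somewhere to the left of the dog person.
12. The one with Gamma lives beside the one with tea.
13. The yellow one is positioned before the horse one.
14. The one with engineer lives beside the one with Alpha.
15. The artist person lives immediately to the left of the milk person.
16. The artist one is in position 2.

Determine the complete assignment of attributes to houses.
Solution:

House | Profession | Color | Pet | Drink | Team
-----------------------------------------------
  1   | engineer | white | cat | water | Gamma
  2   | artist | green | fish | tea | Alpha
  3   | lawyer | yellow | dog | milk | Epsilon
  4   | doctor | blue | horse | coffee | Beta
  5   | teacher | red | bird | juice | Delta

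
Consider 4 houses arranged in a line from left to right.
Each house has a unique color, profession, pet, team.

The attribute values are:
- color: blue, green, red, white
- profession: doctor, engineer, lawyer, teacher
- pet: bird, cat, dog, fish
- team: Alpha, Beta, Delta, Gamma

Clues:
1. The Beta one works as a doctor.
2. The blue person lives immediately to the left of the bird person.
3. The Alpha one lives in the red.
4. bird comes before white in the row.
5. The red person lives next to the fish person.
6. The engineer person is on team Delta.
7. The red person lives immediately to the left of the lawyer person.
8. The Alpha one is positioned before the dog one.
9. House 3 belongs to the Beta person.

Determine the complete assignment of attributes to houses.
Solution:

House | Color | Profession | Pet | Team
---------------------------------------
  1   | red | teacher | cat | Alpha
  2   | blue | lawyer | fish | Gamma
  3   | green | doctor | bird | Beta
  4   | white | engineer | dog | Delta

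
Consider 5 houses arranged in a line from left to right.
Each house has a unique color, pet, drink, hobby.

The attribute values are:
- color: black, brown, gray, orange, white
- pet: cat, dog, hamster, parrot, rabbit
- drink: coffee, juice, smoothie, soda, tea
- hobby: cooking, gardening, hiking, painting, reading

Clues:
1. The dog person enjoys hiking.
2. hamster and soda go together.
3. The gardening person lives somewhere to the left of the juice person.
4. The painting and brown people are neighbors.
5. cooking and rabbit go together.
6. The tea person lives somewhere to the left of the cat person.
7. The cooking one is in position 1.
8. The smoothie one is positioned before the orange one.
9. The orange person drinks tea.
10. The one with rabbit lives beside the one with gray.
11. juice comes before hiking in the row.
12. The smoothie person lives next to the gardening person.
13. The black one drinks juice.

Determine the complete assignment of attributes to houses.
Solution:

House | Color | Pet | Drink | Hobby
-----------------------------------
  1   | white | rabbit | smoothie | cooking
  2   | gray | hamster | soda | gardening
  3   | orange | parrot | tea | reading
  4   | black | cat | juice | painting
  5   | brown | dog | coffee | hiking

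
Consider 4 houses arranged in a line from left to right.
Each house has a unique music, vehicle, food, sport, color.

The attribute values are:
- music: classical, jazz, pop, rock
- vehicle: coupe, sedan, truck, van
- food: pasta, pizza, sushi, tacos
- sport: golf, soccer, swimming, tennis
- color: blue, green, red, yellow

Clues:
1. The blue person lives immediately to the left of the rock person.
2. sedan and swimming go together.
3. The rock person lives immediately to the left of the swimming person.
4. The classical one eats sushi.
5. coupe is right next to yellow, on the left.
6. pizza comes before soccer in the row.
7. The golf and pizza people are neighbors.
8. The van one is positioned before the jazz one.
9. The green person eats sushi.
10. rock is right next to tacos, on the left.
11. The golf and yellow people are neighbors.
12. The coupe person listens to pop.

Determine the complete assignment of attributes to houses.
Solution:

House | Music | Vehicle | Food | Sport | Color
----------------------------------------------
  1   | pop | coupe | pasta | golf | blue
  2   | rock | van | pizza | tennis | yellow
  3   | jazz | sedan | tacos | swimming | red
  4   | classical | truck | sushi | soccer | green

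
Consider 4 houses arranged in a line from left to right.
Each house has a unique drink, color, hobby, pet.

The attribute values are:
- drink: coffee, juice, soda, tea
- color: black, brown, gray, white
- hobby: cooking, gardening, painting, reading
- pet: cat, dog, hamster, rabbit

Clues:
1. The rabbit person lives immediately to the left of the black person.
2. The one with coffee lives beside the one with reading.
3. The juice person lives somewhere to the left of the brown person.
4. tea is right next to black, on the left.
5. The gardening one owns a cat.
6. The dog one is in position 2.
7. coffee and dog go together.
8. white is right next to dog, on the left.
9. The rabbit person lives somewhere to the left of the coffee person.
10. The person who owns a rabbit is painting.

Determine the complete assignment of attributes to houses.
Solution:

House | Drink | Color | Hobby | Pet
-----------------------------------
  1   | tea | white | painting | rabbit
  2   | coffee | black | cooking | dog
  3   | juice | gray | reading | hamster
  4   | soda | brown | gardening | cat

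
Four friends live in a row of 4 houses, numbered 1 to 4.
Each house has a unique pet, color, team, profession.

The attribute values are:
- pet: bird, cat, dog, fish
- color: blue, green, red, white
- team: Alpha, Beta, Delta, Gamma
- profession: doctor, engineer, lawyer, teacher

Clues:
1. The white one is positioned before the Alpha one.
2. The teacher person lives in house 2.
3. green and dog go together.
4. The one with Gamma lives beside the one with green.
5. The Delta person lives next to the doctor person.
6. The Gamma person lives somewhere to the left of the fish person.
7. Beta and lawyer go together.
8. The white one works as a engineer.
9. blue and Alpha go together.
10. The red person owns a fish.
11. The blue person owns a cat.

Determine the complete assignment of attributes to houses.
Solution:

House | Pet | Color | Team | Profession
---------------------------------------
  1   | bird | white | Gamma | engineer
  2   | dog | green | Delta | teacher
  3   | cat | blue | Alpha | doctor
  4   | fish | red | Beta | lawyer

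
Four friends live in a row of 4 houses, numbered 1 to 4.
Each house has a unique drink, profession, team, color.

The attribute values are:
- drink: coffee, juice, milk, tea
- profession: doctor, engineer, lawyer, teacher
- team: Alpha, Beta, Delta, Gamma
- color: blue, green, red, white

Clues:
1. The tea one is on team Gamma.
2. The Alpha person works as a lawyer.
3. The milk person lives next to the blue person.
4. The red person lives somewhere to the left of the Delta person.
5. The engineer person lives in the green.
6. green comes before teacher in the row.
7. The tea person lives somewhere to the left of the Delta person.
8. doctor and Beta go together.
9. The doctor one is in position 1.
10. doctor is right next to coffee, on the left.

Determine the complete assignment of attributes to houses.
Solution:

House | Drink | Profession | Team | Color
-----------------------------------------
  1   | milk | doctor | Beta | red
  2   | coffee | lawyer | Alpha | blue
  3   | tea | engineer | Gamma | green
  4   | juice | teacher | Delta | white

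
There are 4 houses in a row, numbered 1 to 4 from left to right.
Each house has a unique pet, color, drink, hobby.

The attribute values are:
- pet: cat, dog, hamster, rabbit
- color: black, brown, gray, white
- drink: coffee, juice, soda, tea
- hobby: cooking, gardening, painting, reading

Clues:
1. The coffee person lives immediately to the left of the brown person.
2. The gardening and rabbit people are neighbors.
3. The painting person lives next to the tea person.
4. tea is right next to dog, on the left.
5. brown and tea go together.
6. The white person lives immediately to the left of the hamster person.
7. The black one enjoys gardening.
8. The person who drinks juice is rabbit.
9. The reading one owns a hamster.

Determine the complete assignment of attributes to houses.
Solution:

House | Pet | Color | Drink | Hobby
-----------------------------------
  1   | cat | white | coffee | painting
  2   | hamster | brown | tea | reading
  3   | dog | black | soda | gardening
  4   | rabbit | gray | juice | cooking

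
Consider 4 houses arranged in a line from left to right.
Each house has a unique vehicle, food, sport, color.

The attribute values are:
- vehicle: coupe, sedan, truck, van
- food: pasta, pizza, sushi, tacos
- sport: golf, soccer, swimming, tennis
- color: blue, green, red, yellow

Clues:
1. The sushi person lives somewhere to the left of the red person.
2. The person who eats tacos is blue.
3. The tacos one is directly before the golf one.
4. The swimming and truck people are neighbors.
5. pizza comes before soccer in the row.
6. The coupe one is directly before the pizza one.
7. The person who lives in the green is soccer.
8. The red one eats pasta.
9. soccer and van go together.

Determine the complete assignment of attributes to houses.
Solution:

House | Vehicle | Food | Sport | Color
--------------------------------------
  1   | coupe | tacos | swimming | blue
  2   | truck | pizza | golf | yellow
  3   | van | sushi | soccer | green
  4   | sedan | pasta | tennis | red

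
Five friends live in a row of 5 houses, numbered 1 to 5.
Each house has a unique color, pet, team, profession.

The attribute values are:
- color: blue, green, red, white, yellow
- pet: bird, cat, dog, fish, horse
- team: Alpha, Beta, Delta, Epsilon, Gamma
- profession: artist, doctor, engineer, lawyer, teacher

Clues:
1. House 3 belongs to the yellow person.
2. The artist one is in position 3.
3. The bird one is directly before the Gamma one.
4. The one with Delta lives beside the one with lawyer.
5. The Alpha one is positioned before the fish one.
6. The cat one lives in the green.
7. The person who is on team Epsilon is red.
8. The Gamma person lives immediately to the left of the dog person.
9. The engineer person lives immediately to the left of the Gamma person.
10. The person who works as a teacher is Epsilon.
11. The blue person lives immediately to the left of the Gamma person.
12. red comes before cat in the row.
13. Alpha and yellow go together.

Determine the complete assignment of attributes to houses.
Solution:

House | Color | Pet | Team | Profession
---------------------------------------
  1   | blue | bird | Delta | engineer
  2   | white | horse | Gamma | lawyer
  3   | yellow | dog | Alpha | artist
  4   | red | fish | Epsilon | teacher
  5   | green | cat | Beta | doctor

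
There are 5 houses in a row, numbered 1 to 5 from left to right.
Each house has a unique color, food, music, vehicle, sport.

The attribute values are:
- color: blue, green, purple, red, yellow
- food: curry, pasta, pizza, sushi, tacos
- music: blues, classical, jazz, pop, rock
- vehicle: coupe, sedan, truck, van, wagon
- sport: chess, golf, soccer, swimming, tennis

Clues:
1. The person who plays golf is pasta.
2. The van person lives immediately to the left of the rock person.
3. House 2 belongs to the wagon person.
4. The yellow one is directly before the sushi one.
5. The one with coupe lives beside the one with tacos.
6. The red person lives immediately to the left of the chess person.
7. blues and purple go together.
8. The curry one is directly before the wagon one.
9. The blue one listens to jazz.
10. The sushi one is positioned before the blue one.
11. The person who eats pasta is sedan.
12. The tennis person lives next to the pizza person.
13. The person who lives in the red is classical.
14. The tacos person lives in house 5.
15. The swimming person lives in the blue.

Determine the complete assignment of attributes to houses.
Solution:

House | Color | Food | Music | Vehicle | Sport
----------------------------------------------
  1   | red | curry | classical | van | tennis
  2   | green | pizza | rock | wagon | chess
  3   | yellow | pasta | pop | sedan | golf
  4   | purple | sushi | blues | coupe | soccer
  5   | blue | tacos | jazz | truck | swimming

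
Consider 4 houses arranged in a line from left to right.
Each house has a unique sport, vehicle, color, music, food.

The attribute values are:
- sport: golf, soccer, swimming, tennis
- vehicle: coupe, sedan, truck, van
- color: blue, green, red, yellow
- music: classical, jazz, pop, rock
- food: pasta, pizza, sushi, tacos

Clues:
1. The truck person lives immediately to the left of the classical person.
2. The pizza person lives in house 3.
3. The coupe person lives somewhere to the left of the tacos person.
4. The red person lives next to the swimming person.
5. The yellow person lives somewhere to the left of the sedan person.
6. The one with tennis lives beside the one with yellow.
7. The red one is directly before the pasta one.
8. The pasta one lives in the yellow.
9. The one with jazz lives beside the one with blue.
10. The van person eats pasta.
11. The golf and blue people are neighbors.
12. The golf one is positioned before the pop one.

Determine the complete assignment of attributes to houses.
Solution:

House | Sport | Vehicle | Color | Music | Food
----------------------------------------------
  1   | tennis | truck | red | rock | sushi
  2   | swimming | van | yellow | classical | pasta
  3   | golf | coupe | green | jazz | pizza
  4   | soccer | sedan | blue | pop | tacos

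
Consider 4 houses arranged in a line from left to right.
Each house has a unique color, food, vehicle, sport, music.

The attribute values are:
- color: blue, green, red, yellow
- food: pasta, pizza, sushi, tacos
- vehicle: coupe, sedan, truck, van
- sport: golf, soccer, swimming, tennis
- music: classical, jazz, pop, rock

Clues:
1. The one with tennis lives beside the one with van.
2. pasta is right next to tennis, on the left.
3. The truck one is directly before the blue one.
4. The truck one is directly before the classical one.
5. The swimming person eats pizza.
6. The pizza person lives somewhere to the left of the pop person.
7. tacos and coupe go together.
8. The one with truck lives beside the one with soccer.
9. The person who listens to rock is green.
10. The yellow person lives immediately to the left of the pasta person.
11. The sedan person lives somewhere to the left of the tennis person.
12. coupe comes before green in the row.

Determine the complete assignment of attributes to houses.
Solution:

House | Color | Food | Vehicle | Sport | Music
----------------------------------------------
  1   | yellow | pizza | truck | swimming | jazz
  2   | blue | pasta | sedan | soccer | classical
  3   | red | tacos | coupe | tennis | pop
  4   | green | sushi | van | golf | rock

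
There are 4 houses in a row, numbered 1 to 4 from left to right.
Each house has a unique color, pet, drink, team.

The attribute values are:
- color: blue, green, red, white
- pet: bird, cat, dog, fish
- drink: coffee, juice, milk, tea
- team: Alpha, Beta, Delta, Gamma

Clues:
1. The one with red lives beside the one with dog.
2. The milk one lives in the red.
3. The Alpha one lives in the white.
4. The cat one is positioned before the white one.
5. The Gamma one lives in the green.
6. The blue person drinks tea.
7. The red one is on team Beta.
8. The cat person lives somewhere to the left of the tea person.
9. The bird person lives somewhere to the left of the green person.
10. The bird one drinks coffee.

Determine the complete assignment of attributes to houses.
Solution:

House | Color | Pet | Drink | Team
----------------------------------
  1   | red | cat | milk | Beta
  2   | blue | dog | tea | Delta
  3   | white | bird | coffee | Alpha
  4   | green | fish | juice | Gamma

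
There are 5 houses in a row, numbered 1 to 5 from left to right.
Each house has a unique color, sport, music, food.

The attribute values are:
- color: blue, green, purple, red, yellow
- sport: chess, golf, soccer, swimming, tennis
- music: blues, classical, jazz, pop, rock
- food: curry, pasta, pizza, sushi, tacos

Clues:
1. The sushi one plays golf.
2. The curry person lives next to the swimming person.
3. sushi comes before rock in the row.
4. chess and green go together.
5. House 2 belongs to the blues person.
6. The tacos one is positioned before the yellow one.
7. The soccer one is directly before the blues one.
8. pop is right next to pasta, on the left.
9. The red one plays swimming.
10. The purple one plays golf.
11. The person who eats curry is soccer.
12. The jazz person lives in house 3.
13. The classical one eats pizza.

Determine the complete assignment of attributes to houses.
Solution:

House | Color | Sport | Music | Food
------------------------------------
  1   | blue | soccer | pop | curry
  2   | red | swimming | blues | pasta
  3   | purple | golf | jazz | sushi
  4   | green | chess | rock | tacos
  5   | yellow | tennis | classical | pizza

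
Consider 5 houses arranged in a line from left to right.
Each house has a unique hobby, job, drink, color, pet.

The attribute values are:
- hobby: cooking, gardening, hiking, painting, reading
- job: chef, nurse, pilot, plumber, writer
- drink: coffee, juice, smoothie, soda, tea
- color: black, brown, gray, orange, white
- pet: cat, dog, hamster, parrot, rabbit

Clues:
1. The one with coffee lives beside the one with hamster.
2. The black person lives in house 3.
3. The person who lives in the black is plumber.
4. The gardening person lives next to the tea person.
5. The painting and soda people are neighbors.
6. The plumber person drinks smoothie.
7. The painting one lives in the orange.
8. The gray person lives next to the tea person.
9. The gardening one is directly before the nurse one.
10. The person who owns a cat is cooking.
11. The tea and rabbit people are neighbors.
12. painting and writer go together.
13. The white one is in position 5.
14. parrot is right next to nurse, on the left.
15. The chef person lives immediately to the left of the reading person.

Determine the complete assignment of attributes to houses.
Solution:

House | Hobby | Job | Drink | Color | Pet
-----------------------------------------
  1   | gardening | chef | coffee | gray | parrot
  2   | reading | nurse | tea | brown | hamster
  3   | hiking | plumber | smoothie | black | rabbit
  4   | painting | writer | juice | orange | dog
  5   | cooking | pilot | soda | white | cat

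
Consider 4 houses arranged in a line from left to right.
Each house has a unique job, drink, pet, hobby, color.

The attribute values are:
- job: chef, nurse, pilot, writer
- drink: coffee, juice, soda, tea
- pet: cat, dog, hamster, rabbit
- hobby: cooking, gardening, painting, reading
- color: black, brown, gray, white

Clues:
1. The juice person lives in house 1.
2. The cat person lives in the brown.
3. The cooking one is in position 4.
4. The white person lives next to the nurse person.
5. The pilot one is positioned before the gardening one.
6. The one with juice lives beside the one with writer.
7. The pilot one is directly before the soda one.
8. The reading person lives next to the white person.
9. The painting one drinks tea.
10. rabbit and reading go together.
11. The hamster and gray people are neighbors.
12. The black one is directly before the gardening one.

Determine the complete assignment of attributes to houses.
Solution:

House | Job | Drink | Pet | Hobby | Color
-----------------------------------------
  1   | pilot | juice | rabbit | reading | black
  2   | writer | soda | hamster | gardening | white
  3   | nurse | tea | dog | painting | gray
  4   | chef | coffee | cat | cooking | brown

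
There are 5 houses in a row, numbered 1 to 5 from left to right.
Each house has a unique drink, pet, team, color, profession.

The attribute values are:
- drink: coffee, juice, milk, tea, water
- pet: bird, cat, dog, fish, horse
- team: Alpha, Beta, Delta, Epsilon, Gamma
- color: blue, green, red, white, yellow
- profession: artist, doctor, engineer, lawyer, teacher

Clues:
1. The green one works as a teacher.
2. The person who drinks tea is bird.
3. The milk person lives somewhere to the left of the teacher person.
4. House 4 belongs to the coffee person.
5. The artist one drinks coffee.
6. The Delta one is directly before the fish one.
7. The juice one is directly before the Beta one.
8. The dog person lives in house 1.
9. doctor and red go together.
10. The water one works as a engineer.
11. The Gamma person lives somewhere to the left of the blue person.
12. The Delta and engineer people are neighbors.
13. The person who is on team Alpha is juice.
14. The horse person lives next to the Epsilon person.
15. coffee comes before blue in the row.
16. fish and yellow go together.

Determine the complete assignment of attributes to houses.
Solution:

House | Drink | Pet | Team | Color | Profession
-----------------------------------------------
  1   | milk | dog | Delta | red | doctor
  2   | water | fish | Gamma | yellow | engineer
  3   | juice | cat | Alpha | green | teacher
  4   | coffee | horse | Beta | white | artist
  5   | tea | bird | Epsilon | blue | lawyer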